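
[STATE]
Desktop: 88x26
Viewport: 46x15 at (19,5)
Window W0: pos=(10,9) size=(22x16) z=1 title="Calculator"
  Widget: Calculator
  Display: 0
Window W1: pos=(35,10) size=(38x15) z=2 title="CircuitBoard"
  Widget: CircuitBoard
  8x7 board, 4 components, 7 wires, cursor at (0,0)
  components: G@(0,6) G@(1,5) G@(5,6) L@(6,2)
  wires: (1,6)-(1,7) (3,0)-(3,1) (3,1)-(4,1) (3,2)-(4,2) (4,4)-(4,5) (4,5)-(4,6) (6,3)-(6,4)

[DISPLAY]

                                              
                                              
                                              
                                              
━━━━━━━━━━━━┓                                 
tor         ┃   ┏━━━━━━━━━━━━━━━━━━━━━━━━━━━━━
────────────┨   ┃ CircuitBoard                
           0┃   ┠─────────────────────────────
┬───┬───┐   ┃   ┃   0 1 2 3 4 5 6 7           
│ 9 │ ÷ │   ┃   ┃0  [.]                      G
┼───┼───┤   ┃   ┃                             
│ 6 │ × │   ┃   ┃1                       G   ·
┼───┼───┤   ┃   ┃                             
│ 3 │ - │   ┃   ┃2                            
┼───┼───┤   ┃   ┃                             


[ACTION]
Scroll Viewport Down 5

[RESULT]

tor         ┃   ┏━━━━━━━━━━━━━━━━━━━━━━━━━━━━━
────────────┨   ┃ CircuitBoard                
           0┃   ┠─────────────────────────────
┬───┬───┐   ┃   ┃   0 1 2 3 4 5 6 7           
│ 9 │ ÷ │   ┃   ┃0  [.]                      G
┼───┼───┤   ┃   ┃                             
│ 6 │ × │   ┃   ┃1                       G   ·
┼───┼───┤   ┃   ┃                             
│ 3 │ - │   ┃   ┃2                            
┼───┼───┤   ┃   ┃                             
│ = │ + │   ┃   ┃3   · ─ ·   ·                
┼───┼───┤   ┃   ┃        │   │                
│ MR│ M+│   ┃   ┃4       ·   ·       · ─ · ─ ·
┴───┴───┘   ┃   ┃                             
━━━━━━━━━━━━┛   ┗━━━━━━━━━━━━━━━━━━━━━━━━━━━━━


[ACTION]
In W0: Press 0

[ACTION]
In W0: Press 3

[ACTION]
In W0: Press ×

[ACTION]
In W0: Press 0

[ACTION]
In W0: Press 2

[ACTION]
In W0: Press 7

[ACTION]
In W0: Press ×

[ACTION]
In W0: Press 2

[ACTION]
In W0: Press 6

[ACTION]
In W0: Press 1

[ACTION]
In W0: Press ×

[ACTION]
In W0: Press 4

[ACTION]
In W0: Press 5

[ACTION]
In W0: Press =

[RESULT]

tor         ┃   ┏━━━━━━━━━━━━━━━━━━━━━━━━━━━━━
────────────┨   ┃ CircuitBoard                
      951345┃   ┠─────────────────────────────
┬───┬───┐   ┃   ┃   0 1 2 3 4 5 6 7           
│ 9 │ ÷ │   ┃   ┃0  [.]                      G
┼───┼───┤   ┃   ┃                             
│ 6 │ × │   ┃   ┃1                       G   ·
┼───┼───┤   ┃   ┃                             
│ 3 │ - │   ┃   ┃2                            
┼───┼───┤   ┃   ┃                             
│ = │ + │   ┃   ┃3   · ─ ·   ·                
┼───┼───┤   ┃   ┃        │   │                
│ MR│ M+│   ┃   ┃4       ·   ·       · ─ · ─ ·
┴───┴───┘   ┃   ┃                             
━━━━━━━━━━━━┛   ┗━━━━━━━━━━━━━━━━━━━━━━━━━━━━━


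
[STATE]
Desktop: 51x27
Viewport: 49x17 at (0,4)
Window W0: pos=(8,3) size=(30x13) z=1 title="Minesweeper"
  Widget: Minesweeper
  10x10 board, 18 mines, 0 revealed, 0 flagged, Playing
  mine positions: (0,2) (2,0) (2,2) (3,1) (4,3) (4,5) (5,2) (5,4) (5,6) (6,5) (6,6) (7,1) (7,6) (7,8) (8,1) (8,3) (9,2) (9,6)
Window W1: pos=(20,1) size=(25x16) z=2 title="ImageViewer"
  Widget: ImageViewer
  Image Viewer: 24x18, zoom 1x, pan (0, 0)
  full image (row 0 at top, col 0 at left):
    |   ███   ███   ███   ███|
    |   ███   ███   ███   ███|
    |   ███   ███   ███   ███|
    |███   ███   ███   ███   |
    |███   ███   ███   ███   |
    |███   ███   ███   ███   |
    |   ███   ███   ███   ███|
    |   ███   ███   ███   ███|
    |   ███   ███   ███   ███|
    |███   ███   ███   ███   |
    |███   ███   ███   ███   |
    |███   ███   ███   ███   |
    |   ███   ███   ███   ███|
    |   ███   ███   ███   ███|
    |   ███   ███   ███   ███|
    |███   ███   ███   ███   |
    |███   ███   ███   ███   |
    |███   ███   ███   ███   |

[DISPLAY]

        ┃ Minesweepe┃   ███   ███   ███   ██┃    
        ┠───────────┃   ███   ███   ███   ██┃    
        ┃■■■■■■■■■■ ┃   ███   ███   ███   ██┃    
        ┃■■■■■■■■■■ ┃███   ███   ███   ███  ┃    
        ┃■■■■■■■■■■ ┃███   ███   ███   ███  ┃    
        ┃■■■■■■■■■■ ┃███   ███   ███   ███  ┃    
        ┃■■■■■■■■■■ ┃   ███   ███   ███   ██┃    
        ┃■■■■■■■■■■ ┃   ███   ███   ███   ██┃    
        ┃■■■■■■■■■■ ┃   ███   ███   ███   ██┃    
        ┃■■■■■■■■■■ ┃███   ███   ███   ███  ┃    
        ┃■■■■■■■■■■ ┃███   ███   ███   ███  ┃    
        ┗━━━━━━━━━━━┃███   ███   ███   ███  ┃    
                    ┗━━━━━━━━━━━━━━━━━━━━━━━┛    
                                                 
                                                 
                                                 
                                                 


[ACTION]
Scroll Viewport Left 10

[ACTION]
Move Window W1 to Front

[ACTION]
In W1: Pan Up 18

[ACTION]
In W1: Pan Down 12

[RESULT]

        ┃ Minesweepe┃   ███   ███   ███   ██┃    
        ┠───────────┃   ███   ███   ███   ██┃    
        ┃■■■■■■■■■■ ┃   ███   ███   ███   ██┃    
        ┃■■■■■■■■■■ ┃███   ███   ███   ███  ┃    
        ┃■■■■■■■■■■ ┃███   ███   ███   ███  ┃    
        ┃■■■■■■■■■■ ┃███   ███   ███   ███  ┃    
        ┃■■■■■■■■■■ ┃                       ┃    
        ┃■■■■■■■■■■ ┃                       ┃    
        ┃■■■■■■■■■■ ┃                       ┃    
        ┃■■■■■■■■■■ ┃                       ┃    
        ┃■■■■■■■■■■ ┃                       ┃    
        ┗━━━━━━━━━━━┃                       ┃    
                    ┗━━━━━━━━━━━━━━━━━━━━━━━┛    
                                                 
                                                 
                                                 
                                                 


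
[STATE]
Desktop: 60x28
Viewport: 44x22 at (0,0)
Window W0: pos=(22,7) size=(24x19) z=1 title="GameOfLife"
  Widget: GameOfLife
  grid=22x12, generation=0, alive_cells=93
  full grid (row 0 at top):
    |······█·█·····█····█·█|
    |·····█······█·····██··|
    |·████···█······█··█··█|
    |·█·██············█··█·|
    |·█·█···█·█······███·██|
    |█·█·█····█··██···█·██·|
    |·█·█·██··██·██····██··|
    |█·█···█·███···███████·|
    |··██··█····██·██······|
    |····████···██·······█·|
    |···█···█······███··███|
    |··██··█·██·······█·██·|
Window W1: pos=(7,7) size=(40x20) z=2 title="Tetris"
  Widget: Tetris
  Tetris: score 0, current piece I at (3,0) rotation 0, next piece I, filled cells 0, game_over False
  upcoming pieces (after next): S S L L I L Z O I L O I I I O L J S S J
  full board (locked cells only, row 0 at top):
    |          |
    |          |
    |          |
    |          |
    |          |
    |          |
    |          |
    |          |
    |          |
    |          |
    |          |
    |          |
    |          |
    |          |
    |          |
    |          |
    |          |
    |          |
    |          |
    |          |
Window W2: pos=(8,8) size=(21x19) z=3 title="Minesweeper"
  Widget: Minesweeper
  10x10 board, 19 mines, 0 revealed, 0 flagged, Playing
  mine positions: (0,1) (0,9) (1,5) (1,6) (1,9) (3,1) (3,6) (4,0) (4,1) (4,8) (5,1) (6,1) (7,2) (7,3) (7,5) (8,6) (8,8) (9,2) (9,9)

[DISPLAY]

                                            
                                            
                                            
                                            
                                            
                                            
                                            
       ┏━━━━━━━━━━━━━━━━━━━━━━━━━━━━━━━━━━━━
       ┃┏━━━━━━━━━━━━━━━━━━━┓               
       ┠┃ Minesweeper       ┃───────────────
       ┃┠───────────────────┨               
       ┃┃■■■■■■■■■■         ┃               
       ┃┃■■■■■■■■■■         ┃               
       ┃┃■■■■■■■■■■         ┃               
       ┃┃■■■■■■■■■■         ┃               
       ┃┃■■■■■■■■■■         ┃               
       ┃┃■■■■■■■■■■         ┃               
       ┃┃■■■■■■■■■■         ┃               
       ┃┃■■■■■■■■■■         ┃               
       ┃┃■■■■■■■■■■         ┃               
       ┃┃■■■■■■■■■■         ┃               
       ┃┃                   ┃               


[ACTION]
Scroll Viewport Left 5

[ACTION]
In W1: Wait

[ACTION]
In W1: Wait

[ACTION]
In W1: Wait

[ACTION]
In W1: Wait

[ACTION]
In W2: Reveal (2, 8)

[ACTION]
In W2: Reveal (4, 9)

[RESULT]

                                            
                                            
                                            
                                            
                                            
                                            
                                            
       ┏━━━━━━━━━━━━━━━━━━━━━━━━━━━━━━━━━━━━
       ┃┏━━━━━━━━━━━━━━━━━━━┓               
       ┠┃ Minesweeper       ┃───────────────
       ┃┠───────────────────┨               
       ┃┃■■■■■■■■■■         ┃               
       ┃┃■■■■■■■■■■         ┃               
       ┃┃■■■■■■■■1■         ┃               
       ┃┃■■■■■■■■■■         ┃               
       ┃┃■■■■■■■■■1         ┃               
       ┃┃■■■■■■■■■■         ┃               
       ┃┃■■■■■■■■■■         ┃               
       ┃┃■■■■■■■■■■         ┃               
       ┃┃■■■■■■■■■■         ┃               
       ┃┃■■■■■■■■■■         ┃               
       ┃┃                   ┃               


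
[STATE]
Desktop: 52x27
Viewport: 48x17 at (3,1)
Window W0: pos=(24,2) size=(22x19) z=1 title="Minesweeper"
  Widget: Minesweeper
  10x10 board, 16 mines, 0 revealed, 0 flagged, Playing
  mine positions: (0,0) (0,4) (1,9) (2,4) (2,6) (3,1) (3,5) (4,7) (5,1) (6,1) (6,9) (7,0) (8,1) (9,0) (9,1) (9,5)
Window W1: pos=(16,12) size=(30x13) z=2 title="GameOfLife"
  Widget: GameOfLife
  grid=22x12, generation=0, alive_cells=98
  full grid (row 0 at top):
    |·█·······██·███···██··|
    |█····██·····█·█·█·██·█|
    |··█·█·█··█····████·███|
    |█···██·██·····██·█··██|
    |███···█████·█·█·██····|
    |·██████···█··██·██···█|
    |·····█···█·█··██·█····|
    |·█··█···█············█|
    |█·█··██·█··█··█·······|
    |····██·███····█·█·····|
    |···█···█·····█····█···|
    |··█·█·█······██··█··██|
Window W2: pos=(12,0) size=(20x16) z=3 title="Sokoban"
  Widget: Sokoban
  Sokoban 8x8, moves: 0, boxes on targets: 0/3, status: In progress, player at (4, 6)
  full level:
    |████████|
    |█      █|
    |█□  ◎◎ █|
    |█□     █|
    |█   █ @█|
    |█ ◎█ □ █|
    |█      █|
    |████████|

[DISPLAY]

         ┃ Sokoban          ┃                   
         ┠──────────────────┨━━━━━━━━━━━━━┓     
         ┃████████          ┃eeper        ┃     
         ┃█      █          ┃─────────────┨     
         ┃█□  ◎◎ █          ┃■■■          ┃     
         ┃█□     █          ┃■■■          ┃     
         ┃█   █ @█          ┃■■■          ┃     
         ┃█ ◎█ □ █          ┃■■■          ┃     
         ┃█      █          ┃■■■          ┃     
         ┃████████          ┃■■■          ┃     
         ┃Moves: 0  0/3     ┃■■■          ┃     
         ┃                  ┃━━━━━━━━━━━━━┓     
         ┃                  ┃             ┃     
         ┃                  ┃─────────────┨     
         ┗━━━━━━━━━━━━━━━━━━┛             ┃     
             ┃··█·█·█··█····████·███      ┃     
             ┃█···██·██·····██·█··██      ┃     


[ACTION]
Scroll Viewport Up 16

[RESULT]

         ┏━━━━━━━━━━━━━━━━━━┓                   
         ┃ Sokoban          ┃                   
         ┠──────────────────┨━━━━━━━━━━━━━┓     
         ┃████████          ┃eeper        ┃     
         ┃█      █          ┃─────────────┨     
         ┃█□  ◎◎ █          ┃■■■          ┃     
         ┃█□     █          ┃■■■          ┃     
         ┃█   █ @█          ┃■■■          ┃     
         ┃█ ◎█ □ █          ┃■■■          ┃     
         ┃█      █          ┃■■■          ┃     
         ┃████████          ┃■■■          ┃     
         ┃Moves: 0  0/3     ┃■■■          ┃     
         ┃                  ┃━━━━━━━━━━━━━┓     
         ┃                  ┃             ┃     
         ┃                  ┃─────────────┨     
         ┗━━━━━━━━━━━━━━━━━━┛             ┃     
             ┃··█·█·█··█····████·███      ┃     


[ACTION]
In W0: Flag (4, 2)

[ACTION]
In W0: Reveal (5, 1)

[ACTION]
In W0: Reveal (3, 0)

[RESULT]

         ┏━━━━━━━━━━━━━━━━━━┓                   
         ┃ Sokoban          ┃                   
         ┠──────────────────┨━━━━━━━━━━━━━┓     
         ┃████████          ┃eeper        ┃     
         ┃█      █          ┃─────────────┨     
         ┃█□  ◎◎ █          ┃■■■          ┃     
         ┃█□     █          ┃■■✹          ┃     
         ┃█   █ @█          ┃■■■          ┃     
         ┃█ ◎█ □ █          ┃■■■          ┃     
         ┃█      █          ┃✹■■          ┃     
         ┃████████          ┃■■■          ┃     
         ┃Moves: 0  0/3     ┃■■✹          ┃     
         ┃                  ┃━━━━━━━━━━━━━┓     
         ┃                  ┃             ┃     
         ┃                  ┃─────────────┨     
         ┗━━━━━━━━━━━━━━━━━━┛             ┃     
             ┃··█·█·█··█····████·███      ┃     


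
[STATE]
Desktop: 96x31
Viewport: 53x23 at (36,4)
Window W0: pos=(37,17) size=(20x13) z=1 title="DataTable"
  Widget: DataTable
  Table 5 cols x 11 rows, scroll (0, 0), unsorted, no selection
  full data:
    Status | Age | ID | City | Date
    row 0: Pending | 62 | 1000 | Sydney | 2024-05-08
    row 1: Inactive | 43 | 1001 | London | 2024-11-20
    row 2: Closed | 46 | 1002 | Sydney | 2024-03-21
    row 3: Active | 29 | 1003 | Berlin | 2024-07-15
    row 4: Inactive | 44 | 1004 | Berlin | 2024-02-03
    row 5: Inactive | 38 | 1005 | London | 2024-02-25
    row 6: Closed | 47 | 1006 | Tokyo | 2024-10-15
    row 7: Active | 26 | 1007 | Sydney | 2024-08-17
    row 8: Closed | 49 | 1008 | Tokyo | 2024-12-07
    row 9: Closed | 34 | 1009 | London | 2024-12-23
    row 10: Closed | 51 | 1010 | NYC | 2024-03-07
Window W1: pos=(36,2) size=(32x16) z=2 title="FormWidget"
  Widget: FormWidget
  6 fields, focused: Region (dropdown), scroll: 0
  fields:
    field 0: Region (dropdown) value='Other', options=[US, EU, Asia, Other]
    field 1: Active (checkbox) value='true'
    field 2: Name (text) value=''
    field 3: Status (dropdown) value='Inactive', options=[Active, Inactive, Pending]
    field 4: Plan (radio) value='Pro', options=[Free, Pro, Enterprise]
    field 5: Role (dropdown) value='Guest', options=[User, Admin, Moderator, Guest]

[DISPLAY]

┠──────────────────────────────┨                     
┃> Region:     [Other        ▼]┃                     
┃  Active:     [x]             ┃                     
┃  Name:       [              ]┃                     
┃  Status:     [Inactive     ▼]┃                     
┃  Plan:       ( ) Free  (●) Pr┃                     
┃  Role:       [Guest        ▼]┃                     
┃                              ┃                     
┃                              ┃                     
┃                              ┃                     
┃                              ┃                     
┃                              ┃                     
┃                              ┃                     
┗━━━━━━━━━━━━━━━━━━━━━━━━━━━━━━┛                     
 ┃ DataTable        ┃                                
 ┠──────────────────┨                                
 ┃Status  │Age│ID  │┃                                
 ┃────────┼───┼────┼┃                                
 ┃Pending │62 │1000│┃                                
 ┃Inactive│43 │1001│┃                                
 ┃Closed  │46 │1002│┃                                
 ┃Active  │29 │1003│┃                                
 ┃Inactive│44 │1004│┃                                


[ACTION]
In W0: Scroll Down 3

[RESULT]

┠──────────────────────────────┨                     
┃> Region:     [Other        ▼]┃                     
┃  Active:     [x]             ┃                     
┃  Name:       [              ]┃                     
┃  Status:     [Inactive     ▼]┃                     
┃  Plan:       ( ) Free  (●) Pr┃                     
┃  Role:       [Guest        ▼]┃                     
┃                              ┃                     
┃                              ┃                     
┃                              ┃                     
┃                              ┃                     
┃                              ┃                     
┃                              ┃                     
┗━━━━━━━━━━━━━━━━━━━━━━━━━━━━━━┛                     
 ┃ DataTable        ┃                                
 ┠──────────────────┨                                
 ┃Status  │Age│ID  │┃                                
 ┃────────┼───┼────┼┃                                
 ┃Active  │29 │1003│┃                                
 ┃Inactive│44 │1004│┃                                
 ┃Inactive│38 │1005│┃                                
 ┃Closed  │47 │1006│┃                                
 ┃Active  │26 │1007│┃                                


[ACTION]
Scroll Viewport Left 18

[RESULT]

                  ┠──────────────────────────────┨   
                  ┃> Region:     [Other        ▼]┃   
                  ┃  Active:     [x]             ┃   
                  ┃  Name:       [              ]┃   
                  ┃  Status:     [Inactive     ▼]┃   
                  ┃  Plan:       ( ) Free  (●) Pr┃   
                  ┃  Role:       [Guest        ▼]┃   
                  ┃                              ┃   
                  ┃                              ┃   
                  ┃                              ┃   
                  ┃                              ┃   
                  ┃                              ┃   
                  ┃                              ┃   
                  ┗━━━━━━━━━━━━━━━━━━━━━━━━━━━━━━┛   
                   ┃ DataTable        ┃              
                   ┠──────────────────┨              
                   ┃Status  │Age│ID  │┃              
                   ┃────────┼───┼────┼┃              
                   ┃Active  │29 │1003│┃              
                   ┃Inactive│44 │1004│┃              
                   ┃Inactive│38 │1005│┃              
                   ┃Closed  │47 │1006│┃              
                   ┃Active  │26 │1007│┃              


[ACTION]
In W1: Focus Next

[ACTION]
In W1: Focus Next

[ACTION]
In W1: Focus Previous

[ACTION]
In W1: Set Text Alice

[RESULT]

                  ┠──────────────────────────────┨   
                  ┃  Region:     [Other        ▼]┃   
                  ┃> Active:     [x]             ┃   
                  ┃  Name:       [              ]┃   
                  ┃  Status:     [Inactive     ▼]┃   
                  ┃  Plan:       ( ) Free  (●) Pr┃   
                  ┃  Role:       [Guest        ▼]┃   
                  ┃                              ┃   
                  ┃                              ┃   
                  ┃                              ┃   
                  ┃                              ┃   
                  ┃                              ┃   
                  ┃                              ┃   
                  ┗━━━━━━━━━━━━━━━━━━━━━━━━━━━━━━┛   
                   ┃ DataTable        ┃              
                   ┠──────────────────┨              
                   ┃Status  │Age│ID  │┃              
                   ┃────────┼───┼────┼┃              
                   ┃Active  │29 │1003│┃              
                   ┃Inactive│44 │1004│┃              
                   ┃Inactive│38 │1005│┃              
                   ┃Closed  │47 │1006│┃              
                   ┃Active  │26 │1007│┃              


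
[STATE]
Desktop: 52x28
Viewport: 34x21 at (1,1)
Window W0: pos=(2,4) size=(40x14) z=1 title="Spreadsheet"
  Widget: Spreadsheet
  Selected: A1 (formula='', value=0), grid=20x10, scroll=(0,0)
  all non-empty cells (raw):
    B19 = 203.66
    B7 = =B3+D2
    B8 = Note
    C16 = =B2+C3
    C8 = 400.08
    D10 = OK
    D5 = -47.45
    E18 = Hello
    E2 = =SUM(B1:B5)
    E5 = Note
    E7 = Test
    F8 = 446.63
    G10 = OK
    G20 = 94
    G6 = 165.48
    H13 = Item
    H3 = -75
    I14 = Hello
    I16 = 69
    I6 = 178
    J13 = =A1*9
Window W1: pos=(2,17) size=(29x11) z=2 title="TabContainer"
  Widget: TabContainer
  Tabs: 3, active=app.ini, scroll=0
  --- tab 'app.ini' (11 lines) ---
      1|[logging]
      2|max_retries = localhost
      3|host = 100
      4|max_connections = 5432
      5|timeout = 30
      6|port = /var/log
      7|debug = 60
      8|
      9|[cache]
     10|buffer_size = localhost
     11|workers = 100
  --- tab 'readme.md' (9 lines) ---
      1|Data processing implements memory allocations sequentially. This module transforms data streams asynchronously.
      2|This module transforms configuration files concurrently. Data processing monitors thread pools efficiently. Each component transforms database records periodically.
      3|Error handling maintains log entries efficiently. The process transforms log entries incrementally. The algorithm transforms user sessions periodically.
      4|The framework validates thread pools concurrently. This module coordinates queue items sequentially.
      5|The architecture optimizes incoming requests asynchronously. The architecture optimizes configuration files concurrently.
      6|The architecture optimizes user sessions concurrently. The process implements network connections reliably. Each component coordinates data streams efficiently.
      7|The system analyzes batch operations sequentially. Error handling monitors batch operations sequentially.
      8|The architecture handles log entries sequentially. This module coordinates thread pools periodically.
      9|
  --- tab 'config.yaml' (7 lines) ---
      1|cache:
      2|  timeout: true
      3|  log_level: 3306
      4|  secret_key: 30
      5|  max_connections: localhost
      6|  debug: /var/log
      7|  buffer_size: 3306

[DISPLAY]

                                  
                                  
                                  
 ┏━━━━━━━━━━━━━━━━━━━━━━━━━━━━━━━━
 ┃ Spreadsheet                    
 ┠────────────────────────────────
 ┃A1:                             
 ┃       A       B       C       D
 ┃--------------------------------
 ┃  1      [0]       0       0    
 ┃  2        0       0       0    
 ┃  3        0       0       0    
 ┃  4        0       0       0    
 ┃  5        0       0       0  -4
 ┃  6        0       0       0    
 ┃  7        0       0       0    
 ┏━━━━━━━━━━━━━━━━━━━━━━━━━━━┓━━━━
 ┃ TabContainer              ┃    
 ┠───────────────────────────┨    
 ┃[app.ini]│ readme.md │ conf┃    
 ┃───────────────────────────┃    


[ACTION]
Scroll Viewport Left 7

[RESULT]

                                  
                                  
                                  
  ┏━━━━━━━━━━━━━━━━━━━━━━━━━━━━━━━
  ┃ Spreadsheet                   
  ┠───────────────────────────────
  ┃A1:                            
  ┃       A       B       C       
  ┃-------------------------------
  ┃  1      [0]       0       0   
  ┃  2        0       0       0   
  ┃  3        0       0       0   
  ┃  4        0       0       0   
  ┃  5        0       0       0  -
  ┃  6        0       0       0   
  ┃  7        0       0       0   
  ┏━━━━━━━━━━━━━━━━━━━━━━━━━━━┓━━━
  ┃ TabContainer              ┃   
  ┠───────────────────────────┨   
  ┃[app.ini]│ readme.md │ conf┃   
  ┃───────────────────────────┃   


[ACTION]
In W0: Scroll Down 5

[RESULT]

                                  
                                  
                                  
  ┏━━━━━━━━━━━━━━━━━━━━━━━━━━━━━━━
  ┃ Spreadsheet                   
  ┠───────────────────────────────
  ┃A1:                            
  ┃       A       B       C       
  ┃-------------------------------
  ┃  6        0       0       0   
  ┃  7        0       0       0   
  ┃  8        0Note      400.08   
  ┃  9        0       0       0   
  ┃ 10        0       0       0OK 
  ┃ 11        0       0       0   
  ┃ 12        0       0       0   
  ┏━━━━━━━━━━━━━━━━━━━━━━━━━━━┓━━━
  ┃ TabContainer              ┃   
  ┠───────────────────────────┨   
  ┃[app.ini]│ readme.md │ conf┃   
  ┃───────────────────────────┃   


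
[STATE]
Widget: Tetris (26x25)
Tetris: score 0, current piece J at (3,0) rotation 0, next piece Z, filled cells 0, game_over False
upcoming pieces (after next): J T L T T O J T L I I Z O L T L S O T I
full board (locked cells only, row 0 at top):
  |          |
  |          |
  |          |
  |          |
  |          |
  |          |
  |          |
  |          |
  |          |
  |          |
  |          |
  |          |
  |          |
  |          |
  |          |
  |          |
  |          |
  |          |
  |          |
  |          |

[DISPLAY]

   █      │Next:          
   ███    │▓▓             
          │ ▓▓            
          │               
          │               
          │               
          │Score:         
          │0              
          │               
          │               
          │               
          │               
          │               
          │               
          │               
          │               
          │               
          │               
          │               
          │               
          │               
          │               
          │               
          │               
          │               


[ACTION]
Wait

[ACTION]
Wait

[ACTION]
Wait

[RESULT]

          │Next:          
          │▓▓             
          │ ▓▓            
   █      │               
   ███    │               
          │               
          │Score:         
          │0              
          │               
          │               
          │               
          │               
          │               
          │               
          │               
          │               
          │               
          │               
          │               
          │               
          │               
          │               
          │               
          │               
          │               


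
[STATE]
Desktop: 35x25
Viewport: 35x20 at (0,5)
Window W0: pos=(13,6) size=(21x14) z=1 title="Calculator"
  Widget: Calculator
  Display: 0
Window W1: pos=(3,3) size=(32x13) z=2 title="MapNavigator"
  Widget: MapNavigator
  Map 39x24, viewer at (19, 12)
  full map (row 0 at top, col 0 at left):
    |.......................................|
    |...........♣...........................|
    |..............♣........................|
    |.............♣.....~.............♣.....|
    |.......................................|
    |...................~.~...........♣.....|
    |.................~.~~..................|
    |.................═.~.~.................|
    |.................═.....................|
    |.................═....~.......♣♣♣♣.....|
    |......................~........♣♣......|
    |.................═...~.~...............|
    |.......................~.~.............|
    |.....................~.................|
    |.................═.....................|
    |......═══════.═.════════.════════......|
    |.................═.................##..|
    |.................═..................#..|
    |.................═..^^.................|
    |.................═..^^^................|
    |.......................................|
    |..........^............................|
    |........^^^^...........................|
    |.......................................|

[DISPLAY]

   ┠──────────────────────────────┨
   ┃.............═................┃
   ┃.............═....~.......♣♣♣♣┃
   ┃..................~........♣♣.┃
   ┃.............═...~.~..........┃
   ┃...............@...~.~........┃
   ┃.................~............┃
   ┃.............═................┃
   ┃..═══════.═.════════.════════.┃
   ┃.............═................┃
   ┗━━━━━━━━━━━━━━━━━━━━━━━━━━━━━━┛
             ┃├───┼───┼───┼───┤  ┃ 
             ┃│ 0 │ . │ = │ + │  ┃ 
             ┃└───┴───┴───┴───┘  ┃ 
             ┗━━━━━━━━━━━━━━━━━━━┛ 
                                   
                                   
                                   
                                   
                                   


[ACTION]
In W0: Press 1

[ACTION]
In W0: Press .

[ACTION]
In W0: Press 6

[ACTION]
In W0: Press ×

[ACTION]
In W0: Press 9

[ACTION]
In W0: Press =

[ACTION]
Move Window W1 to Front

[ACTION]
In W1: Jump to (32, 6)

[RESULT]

   ┠──────────────────────────────┨
   ┃......................        ┃
   ┃..~.............♣.....        ┃
   ┃......................        ┃
   ┃..~.~...........♣.....        ┃
   ┃~.~~...........@......        ┃
   ┃═.~.~.................        ┃
   ┃═.....................        ┃
   ┃═....~.......♣♣♣♣.....        ┃
   ┃.....~........♣♣......        ┃
   ┗━━━━━━━━━━━━━━━━━━━━━━━━━━━━━━┛
             ┃├───┼───┼───┼───┤  ┃ 
             ┃│ 0 │ . │ = │ + │  ┃ 
             ┃└───┴───┴───┴───┘  ┃ 
             ┗━━━━━━━━━━━━━━━━━━━┛ 
                                   
                                   
                                   
                                   
                                   


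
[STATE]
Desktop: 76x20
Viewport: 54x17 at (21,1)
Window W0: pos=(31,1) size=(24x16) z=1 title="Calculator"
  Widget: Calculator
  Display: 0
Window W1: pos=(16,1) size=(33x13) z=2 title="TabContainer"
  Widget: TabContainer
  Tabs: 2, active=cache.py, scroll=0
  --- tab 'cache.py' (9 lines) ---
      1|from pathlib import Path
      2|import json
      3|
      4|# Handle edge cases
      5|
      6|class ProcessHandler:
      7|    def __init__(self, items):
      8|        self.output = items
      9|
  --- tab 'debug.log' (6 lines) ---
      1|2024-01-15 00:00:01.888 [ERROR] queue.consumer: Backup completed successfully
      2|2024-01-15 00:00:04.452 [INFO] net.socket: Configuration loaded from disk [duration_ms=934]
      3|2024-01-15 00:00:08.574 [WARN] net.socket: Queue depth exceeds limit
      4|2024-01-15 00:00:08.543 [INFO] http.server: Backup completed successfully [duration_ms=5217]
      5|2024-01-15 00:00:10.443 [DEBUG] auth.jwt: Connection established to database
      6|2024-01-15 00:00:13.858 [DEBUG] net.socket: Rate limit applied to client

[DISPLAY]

━━━━━━━━━━━━━━━━━━━━━━━━━━━┓━━━━━┓                    
Container                  ┃     ┃                    
───────────────────────────┨─────┨                    
he.py]│ debug.log          ┃    0┃                    
───────────────────────────┃     ┃                    
 pathlib import Path       ┃     ┃                    
rt json                    ┃     ┃                    
                           ┃     ┃                    
ndle edge cases            ┃     ┃                    
                           ┃     ┃                    
s ProcessHandler:          ┃     ┃                    
def __init__(self, items): ┃     ┃                    
━━━━━━━━━━━━━━━━━━━━━━━━━━━┛     ┃                    
          ┃│ C │ MC│ MR│ M+│     ┃                    
          ┃└───┴───┴───┴───┘     ┃                    
          ┗━━━━━━━━━━━━━━━━━━━━━━┛                    
                                                      


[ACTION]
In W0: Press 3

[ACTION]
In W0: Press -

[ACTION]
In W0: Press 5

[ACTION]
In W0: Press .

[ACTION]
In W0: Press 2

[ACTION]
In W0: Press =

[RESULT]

━━━━━━━━━━━━━━━━━━━━━━━━━━━┓━━━━━┓                    
Container                  ┃     ┃                    
───────────────────────────┨─────┨                    
he.py]│ debug.log          ┃ -2.2┃                    
───────────────────────────┃     ┃                    
 pathlib import Path       ┃     ┃                    
rt json                    ┃     ┃                    
                           ┃     ┃                    
ndle edge cases            ┃     ┃                    
                           ┃     ┃                    
s ProcessHandler:          ┃     ┃                    
def __init__(self, items): ┃     ┃                    
━━━━━━━━━━━━━━━━━━━━━━━━━━━┛     ┃                    
          ┃│ C │ MC│ MR│ M+│     ┃                    
          ┃└───┴───┴───┴───┘     ┃                    
          ┗━━━━━━━━━━━━━━━━━━━━━━┛                    
                                                      
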